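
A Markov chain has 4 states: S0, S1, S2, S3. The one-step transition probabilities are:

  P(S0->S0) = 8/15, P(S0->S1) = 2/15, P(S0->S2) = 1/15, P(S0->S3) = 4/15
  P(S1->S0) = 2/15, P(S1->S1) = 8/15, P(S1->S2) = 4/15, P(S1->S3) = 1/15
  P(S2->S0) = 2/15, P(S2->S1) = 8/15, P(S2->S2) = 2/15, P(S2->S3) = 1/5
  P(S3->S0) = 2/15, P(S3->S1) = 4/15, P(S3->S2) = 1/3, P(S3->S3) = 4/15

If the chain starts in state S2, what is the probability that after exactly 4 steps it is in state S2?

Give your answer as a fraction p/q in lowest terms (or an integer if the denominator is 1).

Computing P^4 by repeated multiplication:
P^1 =
  S0: [8/15, 2/15, 1/15, 4/15]
  S1: [2/15, 8/15, 4/15, 1/15]
  S2: [2/15, 8/15, 2/15, 1/5]
  S3: [2/15, 4/15, 1/3, 4/15]
P^2 =
  S0: [26/75, 56/225, 38/225, 53/225]
  S1: [14/75, 104/225, 47/225, 32/225]
  S2: [14/75, 32/75, 53/225, 34/225]
  S3: [14/75, 92/225, 16/75, 43/225]
P^3 =
  S0: [34/125, 224/675, 643/3375, 694/3375]
  S1: [26/125, 284/675, 712/3375, 541/3375]
  S2: [26/125, 1412/3375, 26/125, 559/3375]
  S3: [26/125, 1376/3375, 721/3375, 64/375]
P^4 =
  S0: [454/1875, 18716/50625, 10154/50625, 9497/50625]
  S1: [406/1875, 20624/50625, 10511/50625, 8528/50625]
  S2: [406/1875, 20552/50625, 10549/50625, 2854/16875]
  S3: [406/1875, 2276/5625, 10528/50625, 8651/50625]

(P^4)[S2 -> S2] = 10549/50625

Answer: 10549/50625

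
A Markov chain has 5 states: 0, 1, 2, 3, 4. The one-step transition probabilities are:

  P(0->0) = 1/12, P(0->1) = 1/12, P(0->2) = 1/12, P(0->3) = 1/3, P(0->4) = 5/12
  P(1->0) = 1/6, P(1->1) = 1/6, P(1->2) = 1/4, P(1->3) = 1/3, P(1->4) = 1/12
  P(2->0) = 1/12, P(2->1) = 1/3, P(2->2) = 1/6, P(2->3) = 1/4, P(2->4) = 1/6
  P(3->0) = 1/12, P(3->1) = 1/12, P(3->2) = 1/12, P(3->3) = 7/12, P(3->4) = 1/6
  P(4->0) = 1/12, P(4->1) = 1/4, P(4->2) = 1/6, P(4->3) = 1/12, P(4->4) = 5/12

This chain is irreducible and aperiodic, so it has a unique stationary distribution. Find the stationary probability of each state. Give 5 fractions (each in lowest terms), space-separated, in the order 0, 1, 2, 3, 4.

Answer: 412/4215 243/1405 202/1405 295/843 331/1405

Derivation:
The stationary distribution satisfies pi = pi * P, i.e.:
  pi_0 = 1/12*pi_0 + 1/6*pi_1 + 1/12*pi_2 + 1/12*pi_3 + 1/12*pi_4
  pi_1 = 1/12*pi_0 + 1/6*pi_1 + 1/3*pi_2 + 1/12*pi_3 + 1/4*pi_4
  pi_2 = 1/12*pi_0 + 1/4*pi_1 + 1/6*pi_2 + 1/12*pi_3 + 1/6*pi_4
  pi_3 = 1/3*pi_0 + 1/3*pi_1 + 1/4*pi_2 + 7/12*pi_3 + 1/12*pi_4
  pi_4 = 5/12*pi_0 + 1/12*pi_1 + 1/6*pi_2 + 1/6*pi_3 + 5/12*pi_4
with normalization: pi_0 + pi_1 + pi_2 + pi_3 + pi_4 = 1.

Using the first 4 balance equations plus normalization, the linear system A*pi = b is:
  [-11/12, 1/6, 1/12, 1/12, 1/12] . pi = 0
  [1/12, -5/6, 1/3, 1/12, 1/4] . pi = 0
  [1/12, 1/4, -5/6, 1/12, 1/6] . pi = 0
  [1/3, 1/3, 1/4, -5/12, 1/12] . pi = 0
  [1, 1, 1, 1, 1] . pi = 1

Solving yields:
  pi_0 = 412/4215
  pi_1 = 243/1405
  pi_2 = 202/1405
  pi_3 = 295/843
  pi_4 = 331/1405

Verification (pi * P):
  412/4215*1/12 + 243/1405*1/6 + 202/1405*1/12 + 295/843*1/12 + 331/1405*1/12 = 412/4215 = pi_0  (ok)
  412/4215*1/12 + 243/1405*1/6 + 202/1405*1/3 + 295/843*1/12 + 331/1405*1/4 = 243/1405 = pi_1  (ok)
  412/4215*1/12 + 243/1405*1/4 + 202/1405*1/6 + 295/843*1/12 + 331/1405*1/6 = 202/1405 = pi_2  (ok)
  412/4215*1/3 + 243/1405*1/3 + 202/1405*1/4 + 295/843*7/12 + 331/1405*1/12 = 295/843 = pi_3  (ok)
  412/4215*5/12 + 243/1405*1/12 + 202/1405*1/6 + 295/843*1/6 + 331/1405*5/12 = 331/1405 = pi_4  (ok)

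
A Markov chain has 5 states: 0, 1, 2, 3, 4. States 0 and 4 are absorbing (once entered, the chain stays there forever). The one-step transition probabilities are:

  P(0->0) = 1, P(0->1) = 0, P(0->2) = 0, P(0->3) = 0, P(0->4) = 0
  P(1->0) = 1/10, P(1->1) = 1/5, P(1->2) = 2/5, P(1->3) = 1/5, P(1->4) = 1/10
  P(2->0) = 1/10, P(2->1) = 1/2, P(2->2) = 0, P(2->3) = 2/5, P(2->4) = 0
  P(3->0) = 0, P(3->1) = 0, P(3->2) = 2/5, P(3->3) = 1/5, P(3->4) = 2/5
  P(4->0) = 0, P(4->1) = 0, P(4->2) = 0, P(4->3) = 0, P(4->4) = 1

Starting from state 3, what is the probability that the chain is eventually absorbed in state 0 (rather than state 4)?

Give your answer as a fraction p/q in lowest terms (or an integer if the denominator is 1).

Answer: 1/6

Derivation:
Let a_i = P(absorbed in 0 | start in state i).
Boundary conditions: a_0 = 1, a_4 = 0.
For each transient state i, a_i = sum_j P(i->j) * a_j:
  a_1 = 1/10*a_0 + 1/5*a_1 + 2/5*a_2 + 1/5*a_3 + 1/10*a_4
  a_2 = 1/10*a_0 + 1/2*a_1 + 0*a_2 + 2/5*a_3 + 0*a_4
  a_3 = 0*a_0 + 0*a_1 + 2/5*a_2 + 1/5*a_3 + 2/5*a_4

Substituting a_0 = 1 and a_4 = 0, rearrange to (I - Q) a = r where r[i] = P(i -> 0):
  [4/5, -2/5, -1/5] . (a_1, a_2, a_3) = 1/10
  [-1/2, 1, -2/5] . (a_1, a_2, a_3) = 1/10
  [0, -2/5, 4/5] . (a_1, a_2, a_3) = 0

Solving yields:
  a_1 = 1/3
  a_2 = 1/3
  a_3 = 1/6

Starting state is 3, so the absorption probability is a_3 = 1/6.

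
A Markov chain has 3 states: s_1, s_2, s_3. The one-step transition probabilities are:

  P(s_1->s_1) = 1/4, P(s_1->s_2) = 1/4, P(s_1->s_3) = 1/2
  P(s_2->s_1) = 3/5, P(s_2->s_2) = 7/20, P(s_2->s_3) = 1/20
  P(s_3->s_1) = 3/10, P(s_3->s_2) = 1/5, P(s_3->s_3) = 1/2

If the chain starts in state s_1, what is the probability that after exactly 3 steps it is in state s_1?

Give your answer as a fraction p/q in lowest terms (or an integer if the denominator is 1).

Computing P^3 by repeated multiplication:
P^1 =
  s_1: [1/4, 1/4, 1/2]
  s_2: [3/5, 7/20, 1/20]
  s_3: [3/10, 1/5, 1/2]
P^2 =
  s_1: [29/80, 1/4, 31/80]
  s_2: [3/8, 113/400, 137/400]
  s_3: [69/200, 49/200, 41/100]
P^3 =
  s_1: [571/1600, 409/1600, 31/80]
  s_2: [183/500, 2089/8000, 2983/8000]
  s_3: [57/160, 127/500, 1559/4000]

(P^3)[s_1 -> s_1] = 571/1600

Answer: 571/1600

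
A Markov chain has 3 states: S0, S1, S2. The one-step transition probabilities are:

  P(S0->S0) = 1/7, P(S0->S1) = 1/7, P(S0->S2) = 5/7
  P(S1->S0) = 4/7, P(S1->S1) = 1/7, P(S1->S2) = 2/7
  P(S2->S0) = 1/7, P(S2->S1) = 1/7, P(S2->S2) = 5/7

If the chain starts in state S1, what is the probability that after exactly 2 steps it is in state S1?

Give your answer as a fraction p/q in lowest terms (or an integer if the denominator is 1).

Answer: 1/7

Derivation:
Computing P^2 by repeated multiplication:
P^1 =
  S0: [1/7, 1/7, 5/7]
  S1: [4/7, 1/7, 2/7]
  S2: [1/7, 1/7, 5/7]
P^2 =
  S0: [10/49, 1/7, 32/49]
  S1: [10/49, 1/7, 32/49]
  S2: [10/49, 1/7, 32/49]

(P^2)[S1 -> S1] = 1/7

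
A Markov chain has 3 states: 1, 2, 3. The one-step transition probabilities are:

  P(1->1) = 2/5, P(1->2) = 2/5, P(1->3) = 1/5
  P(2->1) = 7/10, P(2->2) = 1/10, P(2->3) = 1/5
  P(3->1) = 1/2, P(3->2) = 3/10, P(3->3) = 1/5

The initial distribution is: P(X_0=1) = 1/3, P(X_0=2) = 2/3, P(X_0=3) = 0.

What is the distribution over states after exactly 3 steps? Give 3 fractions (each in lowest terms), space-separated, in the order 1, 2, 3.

Answer: 129/250 71/250 1/5

Derivation:
Propagating the distribution step by step (d_{t+1} = d_t * P):
d_0 = (1=1/3, 2=2/3, 3=0)
  d_1[1] = 1/3*2/5 + 2/3*7/10 + 0*1/2 = 3/5
  d_1[2] = 1/3*2/5 + 2/3*1/10 + 0*3/10 = 1/5
  d_1[3] = 1/3*1/5 + 2/3*1/5 + 0*1/5 = 1/5
d_1 = (1=3/5, 2=1/5, 3=1/5)
  d_2[1] = 3/5*2/5 + 1/5*7/10 + 1/5*1/2 = 12/25
  d_2[2] = 3/5*2/5 + 1/5*1/10 + 1/5*3/10 = 8/25
  d_2[3] = 3/5*1/5 + 1/5*1/5 + 1/5*1/5 = 1/5
d_2 = (1=12/25, 2=8/25, 3=1/5)
  d_3[1] = 12/25*2/5 + 8/25*7/10 + 1/5*1/2 = 129/250
  d_3[2] = 12/25*2/5 + 8/25*1/10 + 1/5*3/10 = 71/250
  d_3[3] = 12/25*1/5 + 8/25*1/5 + 1/5*1/5 = 1/5
d_3 = (1=129/250, 2=71/250, 3=1/5)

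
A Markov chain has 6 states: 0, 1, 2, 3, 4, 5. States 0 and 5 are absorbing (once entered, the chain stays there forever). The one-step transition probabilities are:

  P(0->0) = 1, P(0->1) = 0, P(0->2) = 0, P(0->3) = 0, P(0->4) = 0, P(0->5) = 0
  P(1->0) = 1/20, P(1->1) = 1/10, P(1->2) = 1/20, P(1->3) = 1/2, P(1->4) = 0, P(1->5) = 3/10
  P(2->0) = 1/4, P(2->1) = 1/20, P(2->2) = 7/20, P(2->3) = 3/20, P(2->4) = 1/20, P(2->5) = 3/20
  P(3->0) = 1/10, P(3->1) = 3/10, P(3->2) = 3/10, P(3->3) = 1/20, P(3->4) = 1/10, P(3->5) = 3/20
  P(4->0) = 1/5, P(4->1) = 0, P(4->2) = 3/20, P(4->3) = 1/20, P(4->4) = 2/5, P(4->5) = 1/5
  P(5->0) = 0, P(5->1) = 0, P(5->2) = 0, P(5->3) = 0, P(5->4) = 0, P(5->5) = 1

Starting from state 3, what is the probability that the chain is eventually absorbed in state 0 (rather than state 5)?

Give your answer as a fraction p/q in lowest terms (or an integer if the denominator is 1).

Let a_i = P(absorbed in 0 | start in state i).
Boundary conditions: a_0 = 1, a_5 = 0.
For each transient state i, a_i = sum_j P(i->j) * a_j:
  a_1 = 1/20*a_0 + 1/10*a_1 + 1/20*a_2 + 1/2*a_3 + 0*a_4 + 3/10*a_5
  a_2 = 1/4*a_0 + 1/20*a_1 + 7/20*a_2 + 3/20*a_3 + 1/20*a_4 + 3/20*a_5
  a_3 = 1/10*a_0 + 3/10*a_1 + 3/10*a_2 + 1/20*a_3 + 1/10*a_4 + 3/20*a_5
  a_4 = 1/5*a_0 + 0*a_1 + 3/20*a_2 + 1/20*a_3 + 2/5*a_4 + 1/5*a_5

Substituting a_0 = 1 and a_5 = 0, rearrange to (I - Q) a = r where r[i] = P(i -> 0):
  [9/10, -1/20, -1/2, 0] . (a_1, a_2, a_3, a_4) = 1/20
  [-1/20, 13/20, -3/20, -1/20] . (a_1, a_2, a_3, a_4) = 1/4
  [-3/10, -3/10, 19/20, -1/10] . (a_1, a_2, a_3, a_4) = 1/10
  [0, -3/20, -1/20, 3/5] . (a_1, a_2, a_3, a_4) = 1/5

Solving yields:
  a_1 = 2437/7426
  a_2 = 2040/3713
  a_3 = 1618/3713
  a_4 = 3765/7426

Starting state is 3, so the absorption probability is a_3 = 1618/3713.

Answer: 1618/3713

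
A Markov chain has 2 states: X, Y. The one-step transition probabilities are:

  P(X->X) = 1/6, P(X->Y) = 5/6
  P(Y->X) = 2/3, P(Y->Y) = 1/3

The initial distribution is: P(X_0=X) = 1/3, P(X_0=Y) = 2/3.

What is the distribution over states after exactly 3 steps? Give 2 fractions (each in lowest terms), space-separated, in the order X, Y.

Answer: 11/24 13/24

Derivation:
Propagating the distribution step by step (d_{t+1} = d_t * P):
d_0 = (X=1/3, Y=2/3)
  d_1[X] = 1/3*1/6 + 2/3*2/3 = 1/2
  d_1[Y] = 1/3*5/6 + 2/3*1/3 = 1/2
d_1 = (X=1/2, Y=1/2)
  d_2[X] = 1/2*1/6 + 1/2*2/3 = 5/12
  d_2[Y] = 1/2*5/6 + 1/2*1/3 = 7/12
d_2 = (X=5/12, Y=7/12)
  d_3[X] = 5/12*1/6 + 7/12*2/3 = 11/24
  d_3[Y] = 5/12*5/6 + 7/12*1/3 = 13/24
d_3 = (X=11/24, Y=13/24)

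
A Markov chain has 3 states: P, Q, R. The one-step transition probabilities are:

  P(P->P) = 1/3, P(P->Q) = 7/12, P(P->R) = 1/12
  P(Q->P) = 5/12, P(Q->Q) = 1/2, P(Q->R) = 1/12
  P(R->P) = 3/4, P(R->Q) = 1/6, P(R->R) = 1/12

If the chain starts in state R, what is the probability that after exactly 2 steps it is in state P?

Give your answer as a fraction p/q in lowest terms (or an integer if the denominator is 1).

Computing P^2 by repeated multiplication:
P^1 =
  P: [1/3, 7/12, 1/12]
  Q: [5/12, 1/2, 1/12]
  R: [3/4, 1/6, 1/12]
P^2 =
  P: [5/12, 1/2, 1/12]
  Q: [59/144, 73/144, 1/12]
  R: [55/144, 77/144, 1/12]

(P^2)[R -> P] = 55/144

Answer: 55/144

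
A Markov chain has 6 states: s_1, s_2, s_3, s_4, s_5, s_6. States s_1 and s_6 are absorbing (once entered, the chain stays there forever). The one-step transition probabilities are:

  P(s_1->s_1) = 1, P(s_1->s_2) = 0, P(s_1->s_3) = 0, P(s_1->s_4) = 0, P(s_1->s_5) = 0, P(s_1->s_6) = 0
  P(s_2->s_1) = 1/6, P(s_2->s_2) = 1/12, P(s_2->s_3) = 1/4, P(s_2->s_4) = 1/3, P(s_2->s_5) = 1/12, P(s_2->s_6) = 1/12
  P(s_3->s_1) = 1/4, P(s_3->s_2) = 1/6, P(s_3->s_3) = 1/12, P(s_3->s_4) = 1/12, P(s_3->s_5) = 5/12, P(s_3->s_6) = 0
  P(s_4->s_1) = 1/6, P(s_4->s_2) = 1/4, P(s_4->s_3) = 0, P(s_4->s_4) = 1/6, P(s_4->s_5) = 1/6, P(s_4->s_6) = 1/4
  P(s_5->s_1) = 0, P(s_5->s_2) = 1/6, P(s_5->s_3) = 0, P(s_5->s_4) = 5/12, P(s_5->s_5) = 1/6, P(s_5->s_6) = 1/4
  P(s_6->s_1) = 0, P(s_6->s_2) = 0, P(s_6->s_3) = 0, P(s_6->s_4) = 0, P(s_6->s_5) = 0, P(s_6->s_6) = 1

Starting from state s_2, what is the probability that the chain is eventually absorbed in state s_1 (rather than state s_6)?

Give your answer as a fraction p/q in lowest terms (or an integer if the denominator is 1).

Let a_i = P(absorbed in s_1 | start in state i).
Boundary conditions: a_s_1 = 1, a_s_6 = 0.
For each transient state i, a_i = sum_j P(i->j) * a_j:
  a_s_2 = 1/6*a_s_1 + 1/12*a_s_2 + 1/4*a_s_3 + 1/3*a_s_4 + 1/12*a_s_5 + 1/12*a_s_6
  a_s_3 = 1/4*a_s_1 + 1/6*a_s_2 + 1/12*a_s_3 + 1/12*a_s_4 + 5/12*a_s_5 + 0*a_s_6
  a_s_4 = 1/6*a_s_1 + 1/4*a_s_2 + 0*a_s_3 + 1/6*a_s_4 + 1/6*a_s_5 + 1/4*a_s_6
  a_s_5 = 0*a_s_1 + 1/6*a_s_2 + 0*a_s_3 + 5/12*a_s_4 + 1/6*a_s_5 + 1/4*a_s_6

Substituting a_s_1 = 1 and a_s_6 = 0, rearrange to (I - Q) a = r where r[i] = P(i -> s_1):
  [11/12, -1/4, -1/3, -1/12] . (a_s_2, a_s_3, a_s_4, a_s_5) = 1/6
  [-1/6, 11/12, -1/12, -5/12] . (a_s_2, a_s_3, a_s_4, a_s_5) = 1/4
  [-1/4, 0, 5/6, -1/6] . (a_s_2, a_s_3, a_s_4, a_s_5) = 1/6
  [-1/6, 0, -5/12, 5/6] . (a_s_2, a_s_3, a_s_4, a_s_5) = 0

Solving yields:
  a_s_2 = 665/1307
  a_s_3 = 4261/7842
  a_s_4 = 1625/3921
  a_s_5 = 2423/7842

Starting state is s_2, so the absorption probability is a_s_2 = 665/1307.

Answer: 665/1307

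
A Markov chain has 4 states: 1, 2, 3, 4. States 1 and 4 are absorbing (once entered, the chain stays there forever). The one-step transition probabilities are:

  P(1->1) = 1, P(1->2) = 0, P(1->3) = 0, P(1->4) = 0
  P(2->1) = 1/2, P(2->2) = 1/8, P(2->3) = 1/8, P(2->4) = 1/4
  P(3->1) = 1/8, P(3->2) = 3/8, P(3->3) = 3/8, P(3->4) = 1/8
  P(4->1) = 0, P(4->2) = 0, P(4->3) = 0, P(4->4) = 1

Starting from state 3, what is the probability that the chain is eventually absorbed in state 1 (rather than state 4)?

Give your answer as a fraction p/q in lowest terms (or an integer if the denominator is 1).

Let a_i = P(absorbed in 1 | start in state i).
Boundary conditions: a_1 = 1, a_4 = 0.
For each transient state i, a_i = sum_j P(i->j) * a_j:
  a_2 = 1/2*a_1 + 1/8*a_2 + 1/8*a_3 + 1/4*a_4
  a_3 = 1/8*a_1 + 3/8*a_2 + 3/8*a_3 + 1/8*a_4

Substituting a_1 = 1 and a_4 = 0, rearrange to (I - Q) a = r where r[i] = P(i -> 1):
  [7/8, -1/8] . (a_2, a_3) = 1/2
  [-3/8, 5/8] . (a_2, a_3) = 1/8

Solving yields:
  a_2 = 21/32
  a_3 = 19/32

Starting state is 3, so the absorption probability is a_3 = 19/32.

Answer: 19/32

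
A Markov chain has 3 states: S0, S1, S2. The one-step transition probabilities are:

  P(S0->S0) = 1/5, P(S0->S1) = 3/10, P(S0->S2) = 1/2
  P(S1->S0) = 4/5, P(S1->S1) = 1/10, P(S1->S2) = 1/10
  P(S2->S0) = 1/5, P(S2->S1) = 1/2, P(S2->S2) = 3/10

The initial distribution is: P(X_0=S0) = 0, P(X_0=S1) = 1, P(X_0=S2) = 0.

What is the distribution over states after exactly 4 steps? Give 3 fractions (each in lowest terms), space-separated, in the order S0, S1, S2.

Answer: 248/625 183/625 194/625

Derivation:
Propagating the distribution step by step (d_{t+1} = d_t * P):
d_0 = (S0=0, S1=1, S2=0)
  d_1[S0] = 0*1/5 + 1*4/5 + 0*1/5 = 4/5
  d_1[S1] = 0*3/10 + 1*1/10 + 0*1/2 = 1/10
  d_1[S2] = 0*1/2 + 1*1/10 + 0*3/10 = 1/10
d_1 = (S0=4/5, S1=1/10, S2=1/10)
  d_2[S0] = 4/5*1/5 + 1/10*4/5 + 1/10*1/5 = 13/50
  d_2[S1] = 4/5*3/10 + 1/10*1/10 + 1/10*1/2 = 3/10
  d_2[S2] = 4/5*1/2 + 1/10*1/10 + 1/10*3/10 = 11/25
d_2 = (S0=13/50, S1=3/10, S2=11/25)
  d_3[S0] = 13/50*1/5 + 3/10*4/5 + 11/25*1/5 = 19/50
  d_3[S1] = 13/50*3/10 + 3/10*1/10 + 11/25*1/2 = 41/125
  d_3[S2] = 13/50*1/2 + 3/10*1/10 + 11/25*3/10 = 73/250
d_3 = (S0=19/50, S1=41/125, S2=73/250)
  d_4[S0] = 19/50*1/5 + 41/125*4/5 + 73/250*1/5 = 248/625
  d_4[S1] = 19/50*3/10 + 41/125*1/10 + 73/250*1/2 = 183/625
  d_4[S2] = 19/50*1/2 + 41/125*1/10 + 73/250*3/10 = 194/625
d_4 = (S0=248/625, S1=183/625, S2=194/625)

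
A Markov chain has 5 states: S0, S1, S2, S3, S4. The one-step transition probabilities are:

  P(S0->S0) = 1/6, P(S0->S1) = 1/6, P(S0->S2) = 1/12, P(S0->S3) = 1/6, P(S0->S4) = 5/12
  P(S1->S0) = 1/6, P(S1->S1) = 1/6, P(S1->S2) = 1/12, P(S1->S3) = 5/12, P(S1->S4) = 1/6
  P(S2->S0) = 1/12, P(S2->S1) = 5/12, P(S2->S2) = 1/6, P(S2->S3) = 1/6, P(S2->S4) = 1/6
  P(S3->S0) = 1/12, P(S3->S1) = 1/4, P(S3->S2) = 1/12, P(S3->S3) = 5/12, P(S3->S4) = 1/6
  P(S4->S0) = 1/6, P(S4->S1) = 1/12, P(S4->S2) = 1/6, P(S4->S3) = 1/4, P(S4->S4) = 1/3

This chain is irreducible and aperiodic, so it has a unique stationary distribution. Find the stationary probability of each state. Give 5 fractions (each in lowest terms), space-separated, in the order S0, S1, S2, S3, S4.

Answer: 2026/15471 3113/15471 581/5157 181/573 1234/5157

Derivation:
The stationary distribution satisfies pi = pi * P, i.e.:
  pi_S0 = 1/6*pi_S0 + 1/6*pi_S1 + 1/12*pi_S2 + 1/12*pi_S3 + 1/6*pi_S4
  pi_S1 = 1/6*pi_S0 + 1/6*pi_S1 + 5/12*pi_S2 + 1/4*pi_S3 + 1/12*pi_S4
  pi_S2 = 1/12*pi_S0 + 1/12*pi_S1 + 1/6*pi_S2 + 1/12*pi_S3 + 1/6*pi_S4
  pi_S3 = 1/6*pi_S0 + 5/12*pi_S1 + 1/6*pi_S2 + 5/12*pi_S3 + 1/4*pi_S4
  pi_S4 = 5/12*pi_S0 + 1/6*pi_S1 + 1/6*pi_S2 + 1/6*pi_S3 + 1/3*pi_S4
with normalization: pi_S0 + pi_S1 + pi_S2 + pi_S3 + pi_S4 = 1.

Using the first 4 balance equations plus normalization, the linear system A*pi = b is:
  [-5/6, 1/6, 1/12, 1/12, 1/6] . pi = 0
  [1/6, -5/6, 5/12, 1/4, 1/12] . pi = 0
  [1/12, 1/12, -5/6, 1/12, 1/6] . pi = 0
  [1/6, 5/12, 1/6, -7/12, 1/4] . pi = 0
  [1, 1, 1, 1, 1] . pi = 1

Solving yields:
  pi_S0 = 2026/15471
  pi_S1 = 3113/15471
  pi_S2 = 581/5157
  pi_S3 = 181/573
  pi_S4 = 1234/5157

Verification (pi * P):
  2026/15471*1/6 + 3113/15471*1/6 + 581/5157*1/12 + 181/573*1/12 + 1234/5157*1/6 = 2026/15471 = pi_S0  (ok)
  2026/15471*1/6 + 3113/15471*1/6 + 581/5157*5/12 + 181/573*1/4 + 1234/5157*1/12 = 3113/15471 = pi_S1  (ok)
  2026/15471*1/12 + 3113/15471*1/12 + 581/5157*1/6 + 181/573*1/12 + 1234/5157*1/6 = 581/5157 = pi_S2  (ok)
  2026/15471*1/6 + 3113/15471*5/12 + 581/5157*1/6 + 181/573*5/12 + 1234/5157*1/4 = 181/573 = pi_S3  (ok)
  2026/15471*5/12 + 3113/15471*1/6 + 581/5157*1/6 + 181/573*1/6 + 1234/5157*1/3 = 1234/5157 = pi_S4  (ok)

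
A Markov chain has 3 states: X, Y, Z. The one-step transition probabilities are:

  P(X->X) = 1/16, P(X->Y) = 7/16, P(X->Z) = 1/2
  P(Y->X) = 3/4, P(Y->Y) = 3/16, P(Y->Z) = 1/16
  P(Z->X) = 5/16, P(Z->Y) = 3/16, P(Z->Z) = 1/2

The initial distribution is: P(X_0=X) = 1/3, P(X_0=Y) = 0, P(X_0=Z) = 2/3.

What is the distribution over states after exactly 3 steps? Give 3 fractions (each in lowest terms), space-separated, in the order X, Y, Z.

Propagating the distribution step by step (d_{t+1} = d_t * P):
d_0 = (X=1/3, Y=0, Z=2/3)
  d_1[X] = 1/3*1/16 + 0*3/4 + 2/3*5/16 = 11/48
  d_1[Y] = 1/3*7/16 + 0*3/16 + 2/3*3/16 = 13/48
  d_1[Z] = 1/3*1/2 + 0*1/16 + 2/3*1/2 = 1/2
d_1 = (X=11/48, Y=13/48, Z=1/2)
  d_2[X] = 11/48*1/16 + 13/48*3/4 + 1/2*5/16 = 287/768
  d_2[Y] = 11/48*7/16 + 13/48*3/16 + 1/2*3/16 = 47/192
  d_2[Z] = 11/48*1/2 + 13/48*1/16 + 1/2*1/2 = 293/768
d_2 = (X=287/768, Y=47/192, Z=293/768)
  d_3[X] = 287/768*1/16 + 47/192*3/4 + 293/768*5/16 = 167/512
  d_3[Y] = 287/768*7/16 + 47/192*3/16 + 293/768*3/16 = 863/3072
  d_3[Z] = 287/768*1/2 + 47/192*1/16 + 293/768*1/2 = 1207/3072
d_3 = (X=167/512, Y=863/3072, Z=1207/3072)

Answer: 167/512 863/3072 1207/3072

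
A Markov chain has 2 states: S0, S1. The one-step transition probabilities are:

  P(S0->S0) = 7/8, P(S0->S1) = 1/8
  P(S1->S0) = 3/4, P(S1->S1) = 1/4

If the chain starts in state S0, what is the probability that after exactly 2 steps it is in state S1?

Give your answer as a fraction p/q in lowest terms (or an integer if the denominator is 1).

Answer: 9/64

Derivation:
Computing P^2 by repeated multiplication:
P^1 =
  S0: [7/8, 1/8]
  S1: [3/4, 1/4]
P^2 =
  S0: [55/64, 9/64]
  S1: [27/32, 5/32]

(P^2)[S0 -> S1] = 9/64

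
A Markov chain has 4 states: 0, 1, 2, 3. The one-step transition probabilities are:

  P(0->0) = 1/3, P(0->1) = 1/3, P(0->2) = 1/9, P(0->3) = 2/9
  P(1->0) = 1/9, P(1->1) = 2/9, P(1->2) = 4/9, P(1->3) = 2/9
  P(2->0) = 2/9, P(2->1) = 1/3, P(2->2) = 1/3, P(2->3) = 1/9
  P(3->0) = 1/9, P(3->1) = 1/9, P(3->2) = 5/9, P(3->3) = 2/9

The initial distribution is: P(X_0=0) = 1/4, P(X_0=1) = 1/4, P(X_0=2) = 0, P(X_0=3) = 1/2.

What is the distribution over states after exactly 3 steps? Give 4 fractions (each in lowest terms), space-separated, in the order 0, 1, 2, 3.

Propagating the distribution step by step (d_{t+1} = d_t * P):
d_0 = (0=1/4, 1=1/4, 2=0, 3=1/2)
  d_1[0] = 1/4*1/3 + 1/4*1/9 + 0*2/9 + 1/2*1/9 = 1/6
  d_1[1] = 1/4*1/3 + 1/4*2/9 + 0*1/3 + 1/2*1/9 = 7/36
  d_1[2] = 1/4*1/9 + 1/4*4/9 + 0*1/3 + 1/2*5/9 = 5/12
  d_1[3] = 1/4*2/9 + 1/4*2/9 + 0*1/9 + 1/2*2/9 = 2/9
d_1 = (0=1/6, 1=7/36, 2=5/12, 3=2/9)
  d_2[0] = 1/6*1/3 + 7/36*1/9 + 5/12*2/9 + 2/9*1/9 = 7/36
  d_2[1] = 1/6*1/3 + 7/36*2/9 + 5/12*1/3 + 2/9*1/9 = 85/324
  d_2[2] = 1/6*1/9 + 7/36*4/9 + 5/12*1/3 + 2/9*5/9 = 119/324
  d_2[3] = 1/6*2/9 + 7/36*2/9 + 5/12*1/9 + 2/9*2/9 = 19/108
d_2 = (0=7/36, 1=85/324, 2=119/324, 3=19/108)
  d_3[0] = 7/36*1/3 + 85/324*1/9 + 119/324*2/9 + 19/108*1/9 = 569/2916
  d_3[1] = 7/36*1/3 + 85/324*2/9 + 119/324*1/3 + 19/108*1/9 = 773/2916
  d_3[2] = 7/36*1/9 + 85/324*4/9 + 119/324*1/3 + 19/108*5/9 = 1045/2916
  d_3[3] = 7/36*2/9 + 85/324*2/9 + 119/324*1/9 + 19/108*2/9 = 529/2916
d_3 = (0=569/2916, 1=773/2916, 2=1045/2916, 3=529/2916)

Answer: 569/2916 773/2916 1045/2916 529/2916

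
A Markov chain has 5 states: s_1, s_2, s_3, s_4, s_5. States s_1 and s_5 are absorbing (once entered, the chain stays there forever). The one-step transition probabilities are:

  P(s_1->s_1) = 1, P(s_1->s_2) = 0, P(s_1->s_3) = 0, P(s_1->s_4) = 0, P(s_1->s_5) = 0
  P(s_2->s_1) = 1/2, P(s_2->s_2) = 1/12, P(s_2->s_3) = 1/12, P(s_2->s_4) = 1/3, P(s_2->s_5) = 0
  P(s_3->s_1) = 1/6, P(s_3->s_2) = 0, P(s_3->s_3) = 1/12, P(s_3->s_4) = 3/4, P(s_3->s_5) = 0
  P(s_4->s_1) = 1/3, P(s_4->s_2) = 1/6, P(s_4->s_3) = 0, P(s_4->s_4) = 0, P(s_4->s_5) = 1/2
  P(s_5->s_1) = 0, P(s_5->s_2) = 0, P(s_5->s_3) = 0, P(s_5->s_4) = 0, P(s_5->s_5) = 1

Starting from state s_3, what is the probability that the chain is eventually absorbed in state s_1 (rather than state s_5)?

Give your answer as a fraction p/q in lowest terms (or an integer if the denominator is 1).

Let a_i = P(absorbed in s_1 | start in state i).
Boundary conditions: a_s_1 = 1, a_s_5 = 0.
For each transient state i, a_i = sum_j P(i->j) * a_j:
  a_s_2 = 1/2*a_s_1 + 1/12*a_s_2 + 1/12*a_s_3 + 1/3*a_s_4 + 0*a_s_5
  a_s_3 = 1/6*a_s_1 + 0*a_s_2 + 1/12*a_s_3 + 3/4*a_s_4 + 0*a_s_5
  a_s_4 = 1/3*a_s_1 + 1/6*a_s_2 + 0*a_s_3 + 0*a_s_4 + 1/2*a_s_5

Substituting a_s_1 = 1 and a_s_5 = 0, rearrange to (I - Q) a = r where r[i] = P(i -> s_1):
  [11/12, -1/12, -1/3] . (a_s_2, a_s_3, a_s_4) = 1/2
  [0, 11/12, -3/4] . (a_s_2, a_s_3, a_s_4) = 1/6
  [-1/6, 0, 1] . (a_s_2, a_s_3, a_s_4) = 1/3

Solving yields:
  a_s_2 = 514/673
  a_s_3 = 376/673
  a_s_4 = 310/673

Starting state is s_3, so the absorption probability is a_s_3 = 376/673.

Answer: 376/673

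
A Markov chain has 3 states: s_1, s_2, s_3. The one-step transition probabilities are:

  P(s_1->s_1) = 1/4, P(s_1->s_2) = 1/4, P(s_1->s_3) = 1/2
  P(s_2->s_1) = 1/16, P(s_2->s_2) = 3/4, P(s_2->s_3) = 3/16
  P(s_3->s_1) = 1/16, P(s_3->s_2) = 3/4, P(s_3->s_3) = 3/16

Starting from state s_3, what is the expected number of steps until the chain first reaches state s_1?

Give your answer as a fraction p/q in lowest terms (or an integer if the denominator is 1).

Answer: 16

Derivation:
Let h_i = expected steps to first reach s_1 from state i.
Boundary: h_s_1 = 0.
First-step equations for the other states:
  h_s_2 = 1 + 1/16*h_s_1 + 3/4*h_s_2 + 3/16*h_s_3
  h_s_3 = 1 + 1/16*h_s_1 + 3/4*h_s_2 + 3/16*h_s_3

Substituting h_s_1 = 0 and rearranging gives the linear system (I - Q) h = 1:
  [1/4, -3/16] . (h_s_2, h_s_3) = 1
  [-3/4, 13/16] . (h_s_2, h_s_3) = 1

Solving yields:
  h_s_2 = 16
  h_s_3 = 16

Starting state is s_3, so the expected hitting time is h_s_3 = 16.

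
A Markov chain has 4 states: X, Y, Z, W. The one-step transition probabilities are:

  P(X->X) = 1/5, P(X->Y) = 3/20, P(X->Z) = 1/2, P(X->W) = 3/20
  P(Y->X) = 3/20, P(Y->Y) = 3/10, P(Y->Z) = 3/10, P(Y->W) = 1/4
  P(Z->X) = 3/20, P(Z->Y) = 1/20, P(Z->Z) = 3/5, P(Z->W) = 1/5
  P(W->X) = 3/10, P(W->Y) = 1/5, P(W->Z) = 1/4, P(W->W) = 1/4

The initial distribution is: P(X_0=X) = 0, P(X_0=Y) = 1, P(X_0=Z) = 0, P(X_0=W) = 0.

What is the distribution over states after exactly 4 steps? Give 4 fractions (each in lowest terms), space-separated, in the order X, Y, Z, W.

Propagating the distribution step by step (d_{t+1} = d_t * P):
d_0 = (X=0, Y=1, Z=0, W=0)
  d_1[X] = 0*1/5 + 1*3/20 + 0*3/20 + 0*3/10 = 3/20
  d_1[Y] = 0*3/20 + 1*3/10 + 0*1/20 + 0*1/5 = 3/10
  d_1[Z] = 0*1/2 + 1*3/10 + 0*3/5 + 0*1/4 = 3/10
  d_1[W] = 0*3/20 + 1*1/4 + 0*1/5 + 0*1/4 = 1/4
d_1 = (X=3/20, Y=3/10, Z=3/10, W=1/4)
  d_2[X] = 3/20*1/5 + 3/10*3/20 + 3/10*3/20 + 1/4*3/10 = 39/200
  d_2[Y] = 3/20*3/20 + 3/10*3/10 + 3/10*1/20 + 1/4*1/5 = 71/400
  d_2[Z] = 3/20*1/2 + 3/10*3/10 + 3/10*3/5 + 1/4*1/4 = 163/400
  d_2[W] = 3/20*3/20 + 3/10*1/4 + 3/10*1/5 + 1/4*1/4 = 11/50
d_2 = (X=39/200, Y=71/400, Z=163/400, W=11/50)
  d_3[X] = 39/200*1/5 + 71/400*3/20 + 163/400*3/20 + 11/50*3/10 = 771/4000
  d_3[Y] = 39/200*3/20 + 71/400*3/10 + 163/400*1/20 + 11/50*1/5 = 47/320
  d_3[Z] = 39/200*1/2 + 71/400*3/10 + 163/400*3/5 + 11/50*1/4 = 1801/4000
  d_3[W] = 39/200*3/20 + 71/400*1/4 + 163/400*1/5 + 11/50*1/4 = 1681/8000
d_3 = (X=771/4000, Y=47/320, Z=1801/4000, W=1681/8000)
  d_4[X] = 771/4000*1/5 + 47/320*3/20 + 1801/4000*3/20 + 1681/8000*3/10 = 6117/32000
  d_4[Y] = 771/4000*3/20 + 47/320*3/10 + 1801/4000*1/20 + 1681/8000*1/5 = 11001/80000
  d_4[Z] = 771/4000*1/2 + 47/320*3/10 + 1801/4000*3/5 + 1681/8000*1/4 = 74099/160000
  d_4[W] = 771/4000*3/20 + 47/320*1/4 + 1801/4000*1/5 + 1681/8000*1/4 = 16657/80000
d_4 = (X=6117/32000, Y=11001/80000, Z=74099/160000, W=16657/80000)

Answer: 6117/32000 11001/80000 74099/160000 16657/80000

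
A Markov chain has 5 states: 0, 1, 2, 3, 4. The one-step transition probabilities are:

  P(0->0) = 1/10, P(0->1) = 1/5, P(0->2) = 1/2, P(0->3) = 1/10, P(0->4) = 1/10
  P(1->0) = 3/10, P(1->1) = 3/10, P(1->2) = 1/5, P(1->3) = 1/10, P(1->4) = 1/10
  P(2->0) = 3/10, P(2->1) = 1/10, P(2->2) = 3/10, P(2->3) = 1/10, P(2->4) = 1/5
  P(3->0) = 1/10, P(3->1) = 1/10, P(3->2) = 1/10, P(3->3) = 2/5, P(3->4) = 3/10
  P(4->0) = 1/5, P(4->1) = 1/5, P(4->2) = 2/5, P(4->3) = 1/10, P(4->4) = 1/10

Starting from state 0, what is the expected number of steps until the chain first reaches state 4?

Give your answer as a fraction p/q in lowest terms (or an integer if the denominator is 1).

Let h_i = expected steps to first reach 4 from state i.
Boundary: h_4 = 0.
First-step equations for the other states:
  h_0 = 1 + 1/10*h_0 + 1/5*h_1 + 1/2*h_2 + 1/10*h_3 + 1/10*h_4
  h_1 = 1 + 3/10*h_0 + 3/10*h_1 + 1/5*h_2 + 1/10*h_3 + 1/10*h_4
  h_2 = 1 + 3/10*h_0 + 1/10*h_1 + 3/10*h_2 + 1/10*h_3 + 1/5*h_4
  h_3 = 1 + 1/10*h_0 + 1/10*h_1 + 1/10*h_2 + 2/5*h_3 + 3/10*h_4

Substituting h_4 = 0 and rearranging gives the linear system (I - Q) h = 1:
  [9/10, -1/5, -1/2, -1/10] . (h_0, h_1, h_2, h_3) = 1
  [-3/10, 7/10, -1/5, -1/10] . (h_0, h_1, h_2, h_3) = 1
  [-3/10, -1/10, 7/10, -1/10] . (h_0, h_1, h_2, h_3) = 1
  [-1/10, -1/10, -1/10, 3/5] . (h_0, h_1, h_2, h_3) = 1

Solving yields:
  h_0 = 490/79
  h_1 = 504/79
  h_2 = 448/79
  h_3 = 372/79

Starting state is 0, so the expected hitting time is h_0 = 490/79.

Answer: 490/79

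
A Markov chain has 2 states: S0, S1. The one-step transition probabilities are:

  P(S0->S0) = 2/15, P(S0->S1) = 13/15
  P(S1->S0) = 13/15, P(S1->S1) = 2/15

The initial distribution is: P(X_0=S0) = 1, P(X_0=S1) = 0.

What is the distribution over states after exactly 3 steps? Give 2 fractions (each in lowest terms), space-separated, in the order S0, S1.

Answer: 1022/3375 2353/3375

Derivation:
Propagating the distribution step by step (d_{t+1} = d_t * P):
d_0 = (S0=1, S1=0)
  d_1[S0] = 1*2/15 + 0*13/15 = 2/15
  d_1[S1] = 1*13/15 + 0*2/15 = 13/15
d_1 = (S0=2/15, S1=13/15)
  d_2[S0] = 2/15*2/15 + 13/15*13/15 = 173/225
  d_2[S1] = 2/15*13/15 + 13/15*2/15 = 52/225
d_2 = (S0=173/225, S1=52/225)
  d_3[S0] = 173/225*2/15 + 52/225*13/15 = 1022/3375
  d_3[S1] = 173/225*13/15 + 52/225*2/15 = 2353/3375
d_3 = (S0=1022/3375, S1=2353/3375)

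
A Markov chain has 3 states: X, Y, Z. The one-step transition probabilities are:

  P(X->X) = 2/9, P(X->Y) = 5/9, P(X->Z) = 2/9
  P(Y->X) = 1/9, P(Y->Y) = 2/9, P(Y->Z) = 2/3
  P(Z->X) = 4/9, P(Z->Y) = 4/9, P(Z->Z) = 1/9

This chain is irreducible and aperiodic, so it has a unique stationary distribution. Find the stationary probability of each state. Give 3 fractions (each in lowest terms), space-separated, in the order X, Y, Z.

The stationary distribution satisfies pi = pi * P, i.e.:
  pi_X = 2/9*pi_X + 1/9*pi_Y + 4/9*pi_Z
  pi_Y = 5/9*pi_X + 2/9*pi_Y + 4/9*pi_Z
  pi_Z = 2/9*pi_X + 2/3*pi_Y + 1/9*pi_Z
with normalization: pi_X + pi_Y + pi_Z = 1.

Using the first 2 balance equations plus normalization, the linear system A*pi = b is:
  [-7/9, 1/9, 4/9] . pi = 0
  [5/9, -7/9, 4/9] . pi = 0
  [1, 1, 1] . pi = 1

Solving yields:
  pi_X = 8/31
  pi_Y = 12/31
  pi_Z = 11/31

Verification (pi * P):
  8/31*2/9 + 12/31*1/9 + 11/31*4/9 = 8/31 = pi_X  (ok)
  8/31*5/9 + 12/31*2/9 + 11/31*4/9 = 12/31 = pi_Y  (ok)
  8/31*2/9 + 12/31*2/3 + 11/31*1/9 = 11/31 = pi_Z  (ok)

Answer: 8/31 12/31 11/31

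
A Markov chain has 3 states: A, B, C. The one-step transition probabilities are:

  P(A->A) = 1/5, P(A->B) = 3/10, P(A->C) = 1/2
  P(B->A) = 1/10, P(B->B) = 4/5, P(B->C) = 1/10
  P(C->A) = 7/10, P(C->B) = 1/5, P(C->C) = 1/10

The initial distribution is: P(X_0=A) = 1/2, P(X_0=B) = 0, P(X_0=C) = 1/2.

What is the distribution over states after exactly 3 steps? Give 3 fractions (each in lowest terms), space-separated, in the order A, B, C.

Answer: 601/2000 939/2000 23/100

Derivation:
Propagating the distribution step by step (d_{t+1} = d_t * P):
d_0 = (A=1/2, B=0, C=1/2)
  d_1[A] = 1/2*1/5 + 0*1/10 + 1/2*7/10 = 9/20
  d_1[B] = 1/2*3/10 + 0*4/5 + 1/2*1/5 = 1/4
  d_1[C] = 1/2*1/2 + 0*1/10 + 1/2*1/10 = 3/10
d_1 = (A=9/20, B=1/4, C=3/10)
  d_2[A] = 9/20*1/5 + 1/4*1/10 + 3/10*7/10 = 13/40
  d_2[B] = 9/20*3/10 + 1/4*4/5 + 3/10*1/5 = 79/200
  d_2[C] = 9/20*1/2 + 1/4*1/10 + 3/10*1/10 = 7/25
d_2 = (A=13/40, B=79/200, C=7/25)
  d_3[A] = 13/40*1/5 + 79/200*1/10 + 7/25*7/10 = 601/2000
  d_3[B] = 13/40*3/10 + 79/200*4/5 + 7/25*1/5 = 939/2000
  d_3[C] = 13/40*1/2 + 79/200*1/10 + 7/25*1/10 = 23/100
d_3 = (A=601/2000, B=939/2000, C=23/100)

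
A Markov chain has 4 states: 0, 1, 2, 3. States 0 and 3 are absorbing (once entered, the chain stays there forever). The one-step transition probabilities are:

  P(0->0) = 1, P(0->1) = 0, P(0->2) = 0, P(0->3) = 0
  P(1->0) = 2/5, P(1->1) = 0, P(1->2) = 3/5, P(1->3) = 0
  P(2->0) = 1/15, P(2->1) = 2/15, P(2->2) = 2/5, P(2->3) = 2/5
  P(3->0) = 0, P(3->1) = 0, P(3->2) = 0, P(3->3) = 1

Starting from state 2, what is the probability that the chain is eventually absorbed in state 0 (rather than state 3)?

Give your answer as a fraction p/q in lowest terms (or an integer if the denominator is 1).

Let a_i = P(absorbed in 0 | start in state i).
Boundary conditions: a_0 = 1, a_3 = 0.
For each transient state i, a_i = sum_j P(i->j) * a_j:
  a_1 = 2/5*a_0 + 0*a_1 + 3/5*a_2 + 0*a_3
  a_2 = 1/15*a_0 + 2/15*a_1 + 2/5*a_2 + 2/5*a_3

Substituting a_0 = 1 and a_3 = 0, rearrange to (I - Q) a = r where r[i] = P(i -> 0):
  [1, -3/5] . (a_1, a_2) = 2/5
  [-2/15, 3/5] . (a_1, a_2) = 1/15

Solving yields:
  a_1 = 7/13
  a_2 = 3/13

Starting state is 2, so the absorption probability is a_2 = 3/13.

Answer: 3/13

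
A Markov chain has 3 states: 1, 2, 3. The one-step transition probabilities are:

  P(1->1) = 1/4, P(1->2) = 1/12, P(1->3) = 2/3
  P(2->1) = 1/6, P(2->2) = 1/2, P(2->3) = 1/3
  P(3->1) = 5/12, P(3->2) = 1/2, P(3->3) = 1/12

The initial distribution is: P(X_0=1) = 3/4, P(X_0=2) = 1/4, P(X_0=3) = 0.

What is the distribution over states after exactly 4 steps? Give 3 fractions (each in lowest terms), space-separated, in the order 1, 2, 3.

Answer: 23459/82944 32477/82944 211/648

Derivation:
Propagating the distribution step by step (d_{t+1} = d_t * P):
d_0 = (1=3/4, 2=1/4, 3=0)
  d_1[1] = 3/4*1/4 + 1/4*1/6 + 0*5/12 = 11/48
  d_1[2] = 3/4*1/12 + 1/4*1/2 + 0*1/2 = 3/16
  d_1[3] = 3/4*2/3 + 1/4*1/3 + 0*1/12 = 7/12
d_1 = (1=11/48, 2=3/16, 3=7/12)
  d_2[1] = 11/48*1/4 + 3/16*1/6 + 7/12*5/12 = 191/576
  d_2[2] = 11/48*1/12 + 3/16*1/2 + 7/12*1/2 = 233/576
  d_2[3] = 11/48*2/3 + 3/16*1/3 + 7/12*1/12 = 19/72
d_2 = (1=191/576, 2=233/576, 3=19/72)
  d_3[1] = 191/576*1/4 + 233/576*1/6 + 19/72*5/12 = 1799/6912
  d_3[2] = 191/576*1/12 + 233/576*1/2 + 19/72*1/2 = 2501/6912
  d_3[3] = 191/576*2/3 + 233/576*1/3 + 19/72*1/12 = 653/1728
d_3 = (1=1799/6912, 2=2501/6912, 3=653/1728)
  d_4[1] = 1799/6912*1/4 + 2501/6912*1/6 + 653/1728*5/12 = 23459/82944
  d_4[2] = 1799/6912*1/12 + 2501/6912*1/2 + 653/1728*1/2 = 32477/82944
  d_4[3] = 1799/6912*2/3 + 2501/6912*1/3 + 653/1728*1/12 = 211/648
d_4 = (1=23459/82944, 2=32477/82944, 3=211/648)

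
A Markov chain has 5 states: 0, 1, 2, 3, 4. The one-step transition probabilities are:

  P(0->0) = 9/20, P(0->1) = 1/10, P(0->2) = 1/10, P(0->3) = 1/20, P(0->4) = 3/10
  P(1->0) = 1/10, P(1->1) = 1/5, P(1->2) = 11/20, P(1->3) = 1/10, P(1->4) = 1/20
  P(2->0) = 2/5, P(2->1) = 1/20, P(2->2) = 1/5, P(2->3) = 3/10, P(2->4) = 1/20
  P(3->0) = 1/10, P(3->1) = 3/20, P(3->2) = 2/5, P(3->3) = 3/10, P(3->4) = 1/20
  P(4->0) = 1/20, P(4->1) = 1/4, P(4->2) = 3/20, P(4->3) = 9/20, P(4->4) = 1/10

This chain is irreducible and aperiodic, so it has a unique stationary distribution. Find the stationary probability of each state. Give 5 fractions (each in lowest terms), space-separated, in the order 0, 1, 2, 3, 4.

Answer: 5819/22072 277/2136 8549/33108 14995/66216 2693/22072

Derivation:
The stationary distribution satisfies pi = pi * P, i.e.:
  pi_0 = 9/20*pi_0 + 1/10*pi_1 + 2/5*pi_2 + 1/10*pi_3 + 1/20*pi_4
  pi_1 = 1/10*pi_0 + 1/5*pi_1 + 1/20*pi_2 + 3/20*pi_3 + 1/4*pi_4
  pi_2 = 1/10*pi_0 + 11/20*pi_1 + 1/5*pi_2 + 2/5*pi_3 + 3/20*pi_4
  pi_3 = 1/20*pi_0 + 1/10*pi_1 + 3/10*pi_2 + 3/10*pi_3 + 9/20*pi_4
  pi_4 = 3/10*pi_0 + 1/20*pi_1 + 1/20*pi_2 + 1/20*pi_3 + 1/10*pi_4
with normalization: pi_0 + pi_1 + pi_2 + pi_3 + pi_4 = 1.

Using the first 4 balance equations plus normalization, the linear system A*pi = b is:
  [-11/20, 1/10, 2/5, 1/10, 1/20] . pi = 0
  [1/10, -4/5, 1/20, 3/20, 1/4] . pi = 0
  [1/10, 11/20, -4/5, 2/5, 3/20] . pi = 0
  [1/20, 1/10, 3/10, -7/10, 9/20] . pi = 0
  [1, 1, 1, 1, 1] . pi = 1

Solving yields:
  pi_0 = 5819/22072
  pi_1 = 277/2136
  pi_2 = 8549/33108
  pi_3 = 14995/66216
  pi_4 = 2693/22072

Verification (pi * P):
  5819/22072*9/20 + 277/2136*1/10 + 8549/33108*2/5 + 14995/66216*1/10 + 2693/22072*1/20 = 5819/22072 = pi_0  (ok)
  5819/22072*1/10 + 277/2136*1/5 + 8549/33108*1/20 + 14995/66216*3/20 + 2693/22072*1/4 = 277/2136 = pi_1  (ok)
  5819/22072*1/10 + 277/2136*11/20 + 8549/33108*1/5 + 14995/66216*2/5 + 2693/22072*3/20 = 8549/33108 = pi_2  (ok)
  5819/22072*1/20 + 277/2136*1/10 + 8549/33108*3/10 + 14995/66216*3/10 + 2693/22072*9/20 = 14995/66216 = pi_3  (ok)
  5819/22072*3/10 + 277/2136*1/20 + 8549/33108*1/20 + 14995/66216*1/20 + 2693/22072*1/10 = 2693/22072 = pi_4  (ok)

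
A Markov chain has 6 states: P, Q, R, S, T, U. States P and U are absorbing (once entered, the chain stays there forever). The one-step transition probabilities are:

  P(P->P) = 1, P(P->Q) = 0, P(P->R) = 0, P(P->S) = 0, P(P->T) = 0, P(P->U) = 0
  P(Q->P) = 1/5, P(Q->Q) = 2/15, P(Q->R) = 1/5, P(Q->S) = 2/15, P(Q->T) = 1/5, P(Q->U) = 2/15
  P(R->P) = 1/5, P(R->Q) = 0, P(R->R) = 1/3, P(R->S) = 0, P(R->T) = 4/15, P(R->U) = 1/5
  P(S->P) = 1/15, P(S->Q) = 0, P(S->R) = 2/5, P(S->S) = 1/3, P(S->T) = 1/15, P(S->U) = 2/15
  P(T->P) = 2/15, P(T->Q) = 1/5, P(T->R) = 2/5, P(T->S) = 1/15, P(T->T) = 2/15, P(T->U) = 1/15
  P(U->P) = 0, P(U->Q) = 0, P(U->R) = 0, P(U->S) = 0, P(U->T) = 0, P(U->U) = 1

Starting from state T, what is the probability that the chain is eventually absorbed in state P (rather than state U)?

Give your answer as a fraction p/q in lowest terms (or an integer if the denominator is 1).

Let a_i = P(absorbed in P | start in state i).
Boundary conditions: a_P = 1, a_U = 0.
For each transient state i, a_i = sum_j P(i->j) * a_j:
  a_Q = 1/5*a_P + 2/15*a_Q + 1/5*a_R + 2/15*a_S + 1/5*a_T + 2/15*a_U
  a_R = 1/5*a_P + 0*a_Q + 1/3*a_R + 0*a_S + 4/15*a_T + 1/5*a_U
  a_S = 1/15*a_P + 0*a_Q + 2/5*a_R + 1/3*a_S + 1/15*a_T + 2/15*a_U
  a_T = 2/15*a_P + 1/5*a_Q + 2/5*a_R + 1/15*a_S + 2/15*a_T + 1/15*a_U

Substituting a_P = 1 and a_U = 0, rearrange to (I - Q) a = r where r[i] = P(i -> P):
  [13/15, -1/5, -2/15, -1/5] . (a_Q, a_R, a_S, a_T) = 1/5
  [0, 2/3, 0, -4/15] . (a_Q, a_R, a_S, a_T) = 1/5
  [0, -2/5, 2/3, -1/15] . (a_Q, a_R, a_S, a_T) = 1/15
  [-1/5, -2/5, -1/15, 13/15] . (a_Q, a_R, a_S, a_T) = 2/15

Solving yields:
  a_Q = 2189/3958
  a_R = 2073/3958
  a_S = 1861/3958
  a_T = 1107/1979

Starting state is T, so the absorption probability is a_T = 1107/1979.

Answer: 1107/1979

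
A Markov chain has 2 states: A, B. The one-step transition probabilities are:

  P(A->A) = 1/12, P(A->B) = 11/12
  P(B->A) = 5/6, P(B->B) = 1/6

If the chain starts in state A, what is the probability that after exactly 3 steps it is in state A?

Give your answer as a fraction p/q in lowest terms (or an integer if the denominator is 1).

Computing P^3 by repeated multiplication:
P^1 =
  A: [1/12, 11/12]
  B: [5/6, 1/6]
P^2 =
  A: [37/48, 11/48]
  B: [5/24, 19/24]
P^3 =
  A: [49/192, 143/192]
  B: [65/96, 31/96]

(P^3)[A -> A] = 49/192

Answer: 49/192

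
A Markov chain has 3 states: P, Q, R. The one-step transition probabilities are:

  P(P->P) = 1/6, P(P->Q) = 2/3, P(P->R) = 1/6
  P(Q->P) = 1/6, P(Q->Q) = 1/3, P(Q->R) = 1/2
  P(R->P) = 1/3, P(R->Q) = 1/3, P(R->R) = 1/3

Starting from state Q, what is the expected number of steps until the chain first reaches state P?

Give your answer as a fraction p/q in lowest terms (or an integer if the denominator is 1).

Answer: 21/5

Derivation:
Let h_i = expected steps to first reach P from state i.
Boundary: h_P = 0.
First-step equations for the other states:
  h_Q = 1 + 1/6*h_P + 1/3*h_Q + 1/2*h_R
  h_R = 1 + 1/3*h_P + 1/3*h_Q + 1/3*h_R

Substituting h_P = 0 and rearranging gives the linear system (I - Q) h = 1:
  [2/3, -1/2] . (h_Q, h_R) = 1
  [-1/3, 2/3] . (h_Q, h_R) = 1

Solving yields:
  h_Q = 21/5
  h_R = 18/5

Starting state is Q, so the expected hitting time is h_Q = 21/5.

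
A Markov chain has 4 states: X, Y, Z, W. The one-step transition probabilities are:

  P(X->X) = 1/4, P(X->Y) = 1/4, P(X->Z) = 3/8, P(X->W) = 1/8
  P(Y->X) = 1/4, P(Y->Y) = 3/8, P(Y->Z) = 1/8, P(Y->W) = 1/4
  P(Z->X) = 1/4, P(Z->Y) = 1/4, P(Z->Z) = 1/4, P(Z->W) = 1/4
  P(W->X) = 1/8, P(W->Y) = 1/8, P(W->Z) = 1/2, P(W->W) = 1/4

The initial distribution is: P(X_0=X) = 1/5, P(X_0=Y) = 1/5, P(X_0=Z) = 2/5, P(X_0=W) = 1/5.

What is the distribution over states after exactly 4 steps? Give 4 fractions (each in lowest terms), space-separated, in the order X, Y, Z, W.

Answer: 4551/20480 5201/20480 6177/20480 4551/20480

Derivation:
Propagating the distribution step by step (d_{t+1} = d_t * P):
d_0 = (X=1/5, Y=1/5, Z=2/5, W=1/5)
  d_1[X] = 1/5*1/4 + 1/5*1/4 + 2/5*1/4 + 1/5*1/8 = 9/40
  d_1[Y] = 1/5*1/4 + 1/5*3/8 + 2/5*1/4 + 1/5*1/8 = 1/4
  d_1[Z] = 1/5*3/8 + 1/5*1/8 + 2/5*1/4 + 1/5*1/2 = 3/10
  d_1[W] = 1/5*1/8 + 1/5*1/4 + 2/5*1/4 + 1/5*1/4 = 9/40
d_1 = (X=9/40, Y=1/4, Z=3/10, W=9/40)
  d_2[X] = 9/40*1/4 + 1/4*1/4 + 3/10*1/4 + 9/40*1/8 = 71/320
  d_2[Y] = 9/40*1/4 + 1/4*3/8 + 3/10*1/4 + 9/40*1/8 = 81/320
  d_2[Z] = 9/40*3/8 + 1/4*1/8 + 3/10*1/4 + 9/40*1/2 = 97/320
  d_2[W] = 9/40*1/8 + 1/4*1/4 + 3/10*1/4 + 9/40*1/4 = 71/320
d_2 = (X=71/320, Y=81/320, Z=97/320, W=71/320)
  d_3[X] = 71/320*1/4 + 81/320*1/4 + 97/320*1/4 + 71/320*1/8 = 569/2560
  d_3[Y] = 71/320*1/4 + 81/320*3/8 + 97/320*1/4 + 71/320*1/8 = 65/256
  d_3[Z] = 71/320*3/8 + 81/320*1/8 + 97/320*1/4 + 71/320*1/2 = 193/640
  d_3[W] = 71/320*1/8 + 81/320*1/4 + 97/320*1/4 + 71/320*1/4 = 569/2560
d_3 = (X=569/2560, Y=65/256, Z=193/640, W=569/2560)
  d_4[X] = 569/2560*1/4 + 65/256*1/4 + 193/640*1/4 + 569/2560*1/8 = 4551/20480
  d_4[Y] = 569/2560*1/4 + 65/256*3/8 + 193/640*1/4 + 569/2560*1/8 = 5201/20480
  d_4[Z] = 569/2560*3/8 + 65/256*1/8 + 193/640*1/4 + 569/2560*1/2 = 6177/20480
  d_4[W] = 569/2560*1/8 + 65/256*1/4 + 193/640*1/4 + 569/2560*1/4 = 4551/20480
d_4 = (X=4551/20480, Y=5201/20480, Z=6177/20480, W=4551/20480)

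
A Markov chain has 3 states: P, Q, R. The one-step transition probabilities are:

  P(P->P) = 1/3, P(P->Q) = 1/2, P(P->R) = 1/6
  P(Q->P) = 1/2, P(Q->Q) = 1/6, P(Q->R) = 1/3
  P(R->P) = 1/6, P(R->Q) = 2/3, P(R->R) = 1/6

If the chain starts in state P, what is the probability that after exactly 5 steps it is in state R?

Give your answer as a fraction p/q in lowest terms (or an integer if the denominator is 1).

Answer: 1811/7776

Derivation:
Computing P^5 by repeated multiplication:
P^1 =
  P: [1/3, 1/2, 1/6]
  Q: [1/2, 1/6, 1/3]
  R: [1/6, 2/3, 1/6]
P^2 =
  P: [7/18, 13/36, 1/4]
  Q: [11/36, 1/2, 7/36]
  R: [5/12, 11/36, 5/18]
P^3 =
  P: [19/54, 91/216, 49/216]
  Q: [83/216, 79/216, 1/4]
  R: [73/216, 4/9, 47/216]
P^4 =
  P: [79/216, 515/1296, 307/1296]
  Q: [457/1296, 34/81, 295/1296]
  R: [481/1296, 503/1296, 13/54]
P^5 =
  P: [175/486, 1055/2592, 1811/7776]
  Q: [947/2592, 3095/7776, 115/486]
  R: [2783/7776, 1597/3888, 1799/7776]

(P^5)[P -> R] = 1811/7776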